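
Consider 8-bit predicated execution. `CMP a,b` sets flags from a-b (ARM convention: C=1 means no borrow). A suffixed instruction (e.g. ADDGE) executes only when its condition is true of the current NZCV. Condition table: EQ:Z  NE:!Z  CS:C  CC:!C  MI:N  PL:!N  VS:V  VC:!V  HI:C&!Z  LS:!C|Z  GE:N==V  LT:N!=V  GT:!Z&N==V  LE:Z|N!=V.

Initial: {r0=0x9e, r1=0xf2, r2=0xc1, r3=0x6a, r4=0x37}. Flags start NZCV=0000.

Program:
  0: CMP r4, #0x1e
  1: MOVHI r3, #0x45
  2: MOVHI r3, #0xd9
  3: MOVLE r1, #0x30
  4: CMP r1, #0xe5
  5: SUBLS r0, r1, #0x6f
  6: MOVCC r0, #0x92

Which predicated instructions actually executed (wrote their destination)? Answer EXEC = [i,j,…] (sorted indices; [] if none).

0: ✓ CMP  NZCV=0010
1: ✓ MOVHI  r3←0x45
2: ✓ MOVHI  r3←0xd9
3: · MOVLE
4: ✓ CMP  NZCV=0010
5: · SUBLS
6: · MOVCC

EXEC = [1,2]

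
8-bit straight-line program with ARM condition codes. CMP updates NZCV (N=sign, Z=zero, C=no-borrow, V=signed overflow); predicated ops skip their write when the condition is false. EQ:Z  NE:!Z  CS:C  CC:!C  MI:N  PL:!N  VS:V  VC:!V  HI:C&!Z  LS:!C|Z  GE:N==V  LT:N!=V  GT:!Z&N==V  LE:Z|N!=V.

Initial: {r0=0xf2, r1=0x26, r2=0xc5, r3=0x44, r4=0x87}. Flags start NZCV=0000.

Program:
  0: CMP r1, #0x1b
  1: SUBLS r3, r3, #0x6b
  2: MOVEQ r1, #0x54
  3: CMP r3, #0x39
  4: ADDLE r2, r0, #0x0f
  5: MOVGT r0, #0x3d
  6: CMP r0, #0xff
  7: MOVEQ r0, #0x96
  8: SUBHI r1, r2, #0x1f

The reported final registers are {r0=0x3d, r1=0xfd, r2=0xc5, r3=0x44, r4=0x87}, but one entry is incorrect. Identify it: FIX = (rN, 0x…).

FIX = (r1, 0x26)

0: ✓ CMP  NZCV=0010
1: · SUBLS
2: · MOVEQ
3: ✓ CMP  NZCV=0010
4: · ADDLE
5: ✓ MOVGT  r0←0x3d
6: ✓ CMP  NZCV=0000
7: · MOVEQ
8: · SUBHI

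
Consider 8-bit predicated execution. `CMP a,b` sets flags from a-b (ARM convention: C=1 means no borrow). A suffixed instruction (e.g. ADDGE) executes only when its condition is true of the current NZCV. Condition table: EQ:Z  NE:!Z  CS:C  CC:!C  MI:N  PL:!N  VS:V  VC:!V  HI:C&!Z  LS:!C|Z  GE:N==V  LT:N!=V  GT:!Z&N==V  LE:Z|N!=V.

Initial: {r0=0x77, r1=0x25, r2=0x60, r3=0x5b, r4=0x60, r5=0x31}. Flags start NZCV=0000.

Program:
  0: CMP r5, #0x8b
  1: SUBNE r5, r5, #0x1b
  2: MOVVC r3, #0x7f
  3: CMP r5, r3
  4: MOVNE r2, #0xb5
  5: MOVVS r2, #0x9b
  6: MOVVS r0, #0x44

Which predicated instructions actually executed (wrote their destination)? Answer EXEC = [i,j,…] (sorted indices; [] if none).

EXEC = [1,4]

0: ✓ CMP  NZCV=1001
1: ✓ SUBNE  r5←0x16
2: · MOVVC
3: ✓ CMP  NZCV=1000
4: ✓ MOVNE  r2←0xb5
5: · MOVVS
6: · MOVVS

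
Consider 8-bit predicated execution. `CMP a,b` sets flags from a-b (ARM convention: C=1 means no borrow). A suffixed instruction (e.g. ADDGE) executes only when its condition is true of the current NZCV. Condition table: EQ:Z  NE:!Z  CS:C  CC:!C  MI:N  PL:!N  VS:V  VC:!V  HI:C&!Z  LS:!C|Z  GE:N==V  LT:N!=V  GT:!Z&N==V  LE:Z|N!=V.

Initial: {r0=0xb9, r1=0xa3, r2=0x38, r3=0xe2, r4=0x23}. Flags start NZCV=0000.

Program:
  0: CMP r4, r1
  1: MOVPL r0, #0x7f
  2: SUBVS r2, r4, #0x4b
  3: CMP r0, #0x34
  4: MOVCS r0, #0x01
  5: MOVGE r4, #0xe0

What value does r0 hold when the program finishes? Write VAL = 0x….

VAL = 0x01

0: ✓ CMP  NZCV=1001
1: · MOVPL
2: ✓ SUBVS  r2←0xd8
3: ✓ CMP  NZCV=1010
4: ✓ MOVCS  r0←0x01
5: · MOVGE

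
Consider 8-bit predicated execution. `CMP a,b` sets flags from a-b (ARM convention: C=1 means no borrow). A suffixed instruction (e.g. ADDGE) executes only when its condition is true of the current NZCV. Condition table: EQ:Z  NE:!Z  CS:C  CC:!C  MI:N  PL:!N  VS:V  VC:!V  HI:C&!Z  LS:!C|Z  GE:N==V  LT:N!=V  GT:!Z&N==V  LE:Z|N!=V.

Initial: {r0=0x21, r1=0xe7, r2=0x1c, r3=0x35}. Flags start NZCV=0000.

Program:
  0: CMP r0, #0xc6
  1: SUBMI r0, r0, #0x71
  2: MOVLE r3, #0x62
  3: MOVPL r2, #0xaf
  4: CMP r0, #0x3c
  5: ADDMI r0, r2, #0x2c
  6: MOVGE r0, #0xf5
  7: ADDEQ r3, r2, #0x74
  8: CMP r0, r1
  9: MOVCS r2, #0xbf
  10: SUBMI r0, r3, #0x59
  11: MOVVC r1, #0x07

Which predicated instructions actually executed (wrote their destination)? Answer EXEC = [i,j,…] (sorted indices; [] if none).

EXEC = [3,5,10,11]

0: ✓ CMP  NZCV=0000
1: · SUBMI
2: · MOVLE
3: ✓ MOVPL  r2←0xaf
4: ✓ CMP  NZCV=1000
5: ✓ ADDMI  r0←0xdb
6: · MOVGE
7: · ADDEQ
8: ✓ CMP  NZCV=1000
9: · MOVCS
10: ✓ SUBMI  r0←0xdc
11: ✓ MOVVC  r1←0x07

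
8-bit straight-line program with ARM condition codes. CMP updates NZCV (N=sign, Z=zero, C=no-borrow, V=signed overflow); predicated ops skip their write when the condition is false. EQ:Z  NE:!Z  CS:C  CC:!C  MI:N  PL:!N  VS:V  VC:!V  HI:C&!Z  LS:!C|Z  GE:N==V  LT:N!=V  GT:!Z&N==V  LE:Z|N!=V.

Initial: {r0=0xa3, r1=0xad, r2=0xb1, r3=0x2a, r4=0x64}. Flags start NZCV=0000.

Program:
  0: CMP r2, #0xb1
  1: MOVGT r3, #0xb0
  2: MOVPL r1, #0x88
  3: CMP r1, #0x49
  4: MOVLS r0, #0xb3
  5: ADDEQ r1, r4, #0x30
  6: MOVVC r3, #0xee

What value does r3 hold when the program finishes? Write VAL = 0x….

VAL = 0x2a

[0] flags=0110 → (cmp)
[1] flags=0110 GT?F → skip
[2] flags=0110 PL?T → r1=0x88
[3] flags=0011 → (cmp)
[4] flags=0011 LS?F → skip
[5] flags=0011 EQ?F → skip
[6] flags=0011 VC?F → skip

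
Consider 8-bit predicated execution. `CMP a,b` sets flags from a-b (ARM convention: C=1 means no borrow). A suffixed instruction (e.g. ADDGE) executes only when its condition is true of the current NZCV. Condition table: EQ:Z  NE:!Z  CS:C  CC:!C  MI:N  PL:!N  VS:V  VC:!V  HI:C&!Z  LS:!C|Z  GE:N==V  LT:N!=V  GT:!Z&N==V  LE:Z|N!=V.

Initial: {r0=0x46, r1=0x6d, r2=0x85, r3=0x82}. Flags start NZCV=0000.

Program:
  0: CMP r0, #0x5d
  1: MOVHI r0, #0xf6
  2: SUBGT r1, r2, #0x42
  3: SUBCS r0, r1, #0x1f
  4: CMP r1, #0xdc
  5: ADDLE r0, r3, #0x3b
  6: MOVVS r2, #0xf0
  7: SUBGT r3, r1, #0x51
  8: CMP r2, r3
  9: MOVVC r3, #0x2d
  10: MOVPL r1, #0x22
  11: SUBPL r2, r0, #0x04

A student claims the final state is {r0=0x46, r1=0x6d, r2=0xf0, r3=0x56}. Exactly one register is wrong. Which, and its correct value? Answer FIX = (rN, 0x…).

FIX = (r3, 0x2d)

0: ✓ CMP  NZCV=1000
1: · MOVHI
2: · SUBGT
3: · SUBCS
4: ✓ CMP  NZCV=1001
5: · ADDLE
6: ✓ MOVVS  r2←0xf0
7: ✓ SUBGT  r3←0x1c
8: ✓ CMP  NZCV=1010
9: ✓ MOVVC  r3←0x2d
10: · MOVPL
11: · SUBPL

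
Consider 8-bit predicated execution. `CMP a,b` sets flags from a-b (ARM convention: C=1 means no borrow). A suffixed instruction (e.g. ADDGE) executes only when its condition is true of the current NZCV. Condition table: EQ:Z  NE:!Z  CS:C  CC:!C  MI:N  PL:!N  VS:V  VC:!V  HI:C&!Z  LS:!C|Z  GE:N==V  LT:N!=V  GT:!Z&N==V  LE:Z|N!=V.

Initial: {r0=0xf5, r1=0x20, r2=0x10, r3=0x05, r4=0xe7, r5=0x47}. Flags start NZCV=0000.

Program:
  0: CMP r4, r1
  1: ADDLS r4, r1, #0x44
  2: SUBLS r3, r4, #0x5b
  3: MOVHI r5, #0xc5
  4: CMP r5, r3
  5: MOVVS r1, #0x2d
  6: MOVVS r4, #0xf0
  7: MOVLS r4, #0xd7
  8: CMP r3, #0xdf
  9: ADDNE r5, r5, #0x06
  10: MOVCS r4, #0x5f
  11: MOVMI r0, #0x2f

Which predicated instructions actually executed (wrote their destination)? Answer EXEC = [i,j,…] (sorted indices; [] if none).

EXEC = [3,9]

[0] flags=1010 → (cmp)
[1] flags=1010 LS?F → skip
[2] flags=1010 LS?F → skip
[3] flags=1010 HI?T → r5=0xc5
[4] flags=1010 → (cmp)
[5] flags=1010 VS?F → skip
[6] flags=1010 VS?F → skip
[7] flags=1010 LS?F → skip
[8] flags=0000 → (cmp)
[9] flags=0000 NE?T → r5=0xcb
[10] flags=0000 CS?F → skip
[11] flags=0000 MI?F → skip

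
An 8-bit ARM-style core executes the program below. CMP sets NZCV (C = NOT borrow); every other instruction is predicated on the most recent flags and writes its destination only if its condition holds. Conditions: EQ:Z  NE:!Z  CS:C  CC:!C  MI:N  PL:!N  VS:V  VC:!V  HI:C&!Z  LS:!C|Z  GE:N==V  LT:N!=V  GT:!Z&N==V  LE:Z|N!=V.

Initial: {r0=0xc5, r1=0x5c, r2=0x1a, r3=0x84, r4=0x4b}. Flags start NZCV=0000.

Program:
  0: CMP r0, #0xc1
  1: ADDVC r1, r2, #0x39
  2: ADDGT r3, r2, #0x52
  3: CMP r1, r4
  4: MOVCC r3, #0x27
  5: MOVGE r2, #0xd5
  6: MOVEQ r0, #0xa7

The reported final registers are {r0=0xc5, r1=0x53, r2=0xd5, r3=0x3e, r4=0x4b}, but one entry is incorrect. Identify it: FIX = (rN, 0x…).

0: ✓ CMP  NZCV=0010
1: ✓ ADDVC  r1←0x53
2: ✓ ADDGT  r3←0x6c
3: ✓ CMP  NZCV=0010
4: · MOVCC
5: ✓ MOVGE  r2←0xd5
6: · MOVEQ

FIX = (r3, 0x6c)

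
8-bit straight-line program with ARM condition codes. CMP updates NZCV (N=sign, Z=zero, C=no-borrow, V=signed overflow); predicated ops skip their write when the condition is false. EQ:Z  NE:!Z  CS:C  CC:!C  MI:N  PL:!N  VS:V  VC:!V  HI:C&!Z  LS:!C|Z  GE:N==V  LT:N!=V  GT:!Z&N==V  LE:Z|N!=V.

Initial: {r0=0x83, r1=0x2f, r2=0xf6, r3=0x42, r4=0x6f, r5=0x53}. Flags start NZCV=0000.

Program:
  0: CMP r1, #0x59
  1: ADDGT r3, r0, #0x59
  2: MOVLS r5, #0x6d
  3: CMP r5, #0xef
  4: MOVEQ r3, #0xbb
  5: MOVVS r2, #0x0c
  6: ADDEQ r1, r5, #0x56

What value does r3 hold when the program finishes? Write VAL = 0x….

VAL = 0x42

0: ✓ CMP  NZCV=1000
1: · ADDGT
2: ✓ MOVLS  r5←0x6d
3: ✓ CMP  NZCV=0000
4: · MOVEQ
5: · MOVVS
6: · ADDEQ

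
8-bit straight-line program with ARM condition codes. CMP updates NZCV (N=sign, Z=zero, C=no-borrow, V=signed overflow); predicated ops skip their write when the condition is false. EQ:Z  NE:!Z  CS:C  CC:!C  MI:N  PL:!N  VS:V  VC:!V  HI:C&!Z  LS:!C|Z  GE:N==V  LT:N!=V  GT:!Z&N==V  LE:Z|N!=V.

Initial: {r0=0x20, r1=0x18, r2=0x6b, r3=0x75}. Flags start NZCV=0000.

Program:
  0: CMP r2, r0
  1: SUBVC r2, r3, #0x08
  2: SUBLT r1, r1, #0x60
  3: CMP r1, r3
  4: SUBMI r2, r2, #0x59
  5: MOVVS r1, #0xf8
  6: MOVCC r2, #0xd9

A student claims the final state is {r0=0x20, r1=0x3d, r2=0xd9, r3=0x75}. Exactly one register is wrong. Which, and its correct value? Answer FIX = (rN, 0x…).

[0] flags=0010 → (cmp)
[1] flags=0010 VC?T → r2=0x6d
[2] flags=0010 LT?F → skip
[3] flags=1000 → (cmp)
[4] flags=1000 MI?T → r2=0x14
[5] flags=1000 VS?F → skip
[6] flags=1000 CC?T → r2=0xd9

FIX = (r1, 0x18)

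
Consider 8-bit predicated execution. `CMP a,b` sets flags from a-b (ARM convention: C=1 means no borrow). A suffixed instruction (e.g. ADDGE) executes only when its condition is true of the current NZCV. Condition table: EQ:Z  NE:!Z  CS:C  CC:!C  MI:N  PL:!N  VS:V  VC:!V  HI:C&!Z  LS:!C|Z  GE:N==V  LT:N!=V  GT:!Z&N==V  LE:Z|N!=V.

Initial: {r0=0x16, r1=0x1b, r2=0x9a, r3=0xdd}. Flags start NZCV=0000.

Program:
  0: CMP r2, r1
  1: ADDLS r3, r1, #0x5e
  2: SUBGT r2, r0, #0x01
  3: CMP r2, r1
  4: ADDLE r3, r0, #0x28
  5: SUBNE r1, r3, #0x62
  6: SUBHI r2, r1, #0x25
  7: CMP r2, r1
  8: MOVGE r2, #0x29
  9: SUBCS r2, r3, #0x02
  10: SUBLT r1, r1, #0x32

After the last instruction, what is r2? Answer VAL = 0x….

VAL = 0xb7

0: ✓ CMP  NZCV=0011
1: · ADDLS
2: · SUBGT
3: ✓ CMP  NZCV=0011
4: ✓ ADDLE  r3←0x3e
5: ✓ SUBNE  r1←0xdc
6: ✓ SUBHI  r2←0xb7
7: ✓ CMP  NZCV=1000
8: · MOVGE
9: · SUBCS
10: ✓ SUBLT  r1←0xaa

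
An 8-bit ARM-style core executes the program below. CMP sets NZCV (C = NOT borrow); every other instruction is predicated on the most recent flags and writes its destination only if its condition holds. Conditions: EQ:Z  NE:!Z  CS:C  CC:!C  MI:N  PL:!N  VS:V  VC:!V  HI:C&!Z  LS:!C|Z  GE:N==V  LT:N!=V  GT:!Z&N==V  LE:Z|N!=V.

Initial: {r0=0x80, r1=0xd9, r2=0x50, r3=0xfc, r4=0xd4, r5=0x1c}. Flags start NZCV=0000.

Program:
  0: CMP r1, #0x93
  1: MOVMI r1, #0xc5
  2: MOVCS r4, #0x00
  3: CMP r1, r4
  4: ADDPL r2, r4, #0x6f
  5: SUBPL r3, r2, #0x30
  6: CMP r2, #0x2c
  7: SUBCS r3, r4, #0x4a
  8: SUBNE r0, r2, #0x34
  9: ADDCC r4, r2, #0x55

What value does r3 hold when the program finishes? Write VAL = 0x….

VAL = 0xb6

[0] flags=0010 → (cmp)
[1] flags=0010 MI?F → skip
[2] flags=0010 CS?T → r4=0x00
[3] flags=1010 → (cmp)
[4] flags=1010 PL?F → skip
[5] flags=1010 PL?F → skip
[6] flags=0010 → (cmp)
[7] flags=0010 CS?T → r3=0xb6
[8] flags=0010 NE?T → r0=0x1c
[9] flags=0010 CC?F → skip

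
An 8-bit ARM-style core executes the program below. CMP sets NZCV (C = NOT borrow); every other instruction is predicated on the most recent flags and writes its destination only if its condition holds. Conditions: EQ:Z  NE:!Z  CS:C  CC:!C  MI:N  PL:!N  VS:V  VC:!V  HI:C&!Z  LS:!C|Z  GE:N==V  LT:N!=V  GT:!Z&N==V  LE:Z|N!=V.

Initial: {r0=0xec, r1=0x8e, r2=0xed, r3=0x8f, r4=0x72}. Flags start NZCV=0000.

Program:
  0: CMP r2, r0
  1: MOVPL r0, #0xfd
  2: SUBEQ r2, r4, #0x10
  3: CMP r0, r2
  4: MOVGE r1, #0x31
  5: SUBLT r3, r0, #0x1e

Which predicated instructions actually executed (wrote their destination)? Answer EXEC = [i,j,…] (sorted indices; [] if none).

[0] flags=0010 → (cmp)
[1] flags=0010 PL?T → r0=0xfd
[2] flags=0010 EQ?F → skip
[3] flags=0010 → (cmp)
[4] flags=0010 GE?T → r1=0x31
[5] flags=0010 LT?F → skip

EXEC = [1,4]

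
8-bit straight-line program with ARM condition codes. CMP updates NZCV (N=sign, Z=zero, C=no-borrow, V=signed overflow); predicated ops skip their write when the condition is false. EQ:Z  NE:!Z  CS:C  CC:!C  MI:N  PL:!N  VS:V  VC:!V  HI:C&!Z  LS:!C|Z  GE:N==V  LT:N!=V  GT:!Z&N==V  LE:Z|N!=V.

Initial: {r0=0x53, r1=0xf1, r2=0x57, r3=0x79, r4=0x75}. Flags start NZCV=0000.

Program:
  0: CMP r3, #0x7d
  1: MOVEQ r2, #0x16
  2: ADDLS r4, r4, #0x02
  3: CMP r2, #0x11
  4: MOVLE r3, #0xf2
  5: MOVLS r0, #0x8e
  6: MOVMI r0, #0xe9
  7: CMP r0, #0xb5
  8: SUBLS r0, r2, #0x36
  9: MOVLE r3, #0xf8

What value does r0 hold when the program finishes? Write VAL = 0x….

VAL = 0x21

[0] flags=1000 → (cmp)
[1] flags=1000 EQ?F → skip
[2] flags=1000 LS?T → r4=0x77
[3] flags=0010 → (cmp)
[4] flags=0010 LE?F → skip
[5] flags=0010 LS?F → skip
[6] flags=0010 MI?F → skip
[7] flags=1001 → (cmp)
[8] flags=1001 LS?T → r0=0x21
[9] flags=1001 LE?F → skip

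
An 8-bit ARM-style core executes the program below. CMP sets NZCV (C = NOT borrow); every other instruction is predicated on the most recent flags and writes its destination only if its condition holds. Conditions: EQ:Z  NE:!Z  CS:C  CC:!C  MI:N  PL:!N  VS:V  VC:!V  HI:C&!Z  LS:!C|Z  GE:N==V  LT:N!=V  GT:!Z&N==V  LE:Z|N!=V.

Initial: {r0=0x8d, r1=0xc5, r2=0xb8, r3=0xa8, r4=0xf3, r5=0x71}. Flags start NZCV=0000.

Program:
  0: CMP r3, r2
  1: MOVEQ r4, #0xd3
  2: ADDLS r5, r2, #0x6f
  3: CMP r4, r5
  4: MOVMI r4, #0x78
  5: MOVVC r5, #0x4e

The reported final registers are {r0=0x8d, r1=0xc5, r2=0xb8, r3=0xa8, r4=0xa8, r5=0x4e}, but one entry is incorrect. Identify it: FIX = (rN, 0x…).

0: ✓ CMP  NZCV=1000
1: · MOVEQ
2: ✓ ADDLS  r5←0x27
3: ✓ CMP  NZCV=1010
4: ✓ MOVMI  r4←0x78
5: ✓ MOVVC  r5←0x4e

FIX = (r4, 0x78)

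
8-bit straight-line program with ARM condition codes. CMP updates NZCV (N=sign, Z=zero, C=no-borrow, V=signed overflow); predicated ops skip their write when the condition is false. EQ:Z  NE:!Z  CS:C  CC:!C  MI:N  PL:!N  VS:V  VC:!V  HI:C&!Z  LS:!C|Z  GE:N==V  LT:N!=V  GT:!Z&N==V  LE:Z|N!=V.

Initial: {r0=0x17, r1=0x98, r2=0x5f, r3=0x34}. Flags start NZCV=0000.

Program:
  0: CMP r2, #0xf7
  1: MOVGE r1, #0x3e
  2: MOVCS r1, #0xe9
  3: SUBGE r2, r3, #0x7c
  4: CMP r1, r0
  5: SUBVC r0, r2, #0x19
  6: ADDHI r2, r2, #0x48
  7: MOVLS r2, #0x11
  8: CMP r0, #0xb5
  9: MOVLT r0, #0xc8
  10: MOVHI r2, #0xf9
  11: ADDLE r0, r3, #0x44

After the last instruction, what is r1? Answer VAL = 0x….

VAL = 0x3e

0: ✓ CMP  NZCV=0000
1: ✓ MOVGE  r1←0x3e
2: · MOVCS
3: ✓ SUBGE  r2←0xb8
4: ✓ CMP  NZCV=0010
5: ✓ SUBVC  r0←0x9f
6: ✓ ADDHI  r2←0x00
7: · MOVLS
8: ✓ CMP  NZCV=1000
9: ✓ MOVLT  r0←0xc8
10: · MOVHI
11: ✓ ADDLE  r0←0x78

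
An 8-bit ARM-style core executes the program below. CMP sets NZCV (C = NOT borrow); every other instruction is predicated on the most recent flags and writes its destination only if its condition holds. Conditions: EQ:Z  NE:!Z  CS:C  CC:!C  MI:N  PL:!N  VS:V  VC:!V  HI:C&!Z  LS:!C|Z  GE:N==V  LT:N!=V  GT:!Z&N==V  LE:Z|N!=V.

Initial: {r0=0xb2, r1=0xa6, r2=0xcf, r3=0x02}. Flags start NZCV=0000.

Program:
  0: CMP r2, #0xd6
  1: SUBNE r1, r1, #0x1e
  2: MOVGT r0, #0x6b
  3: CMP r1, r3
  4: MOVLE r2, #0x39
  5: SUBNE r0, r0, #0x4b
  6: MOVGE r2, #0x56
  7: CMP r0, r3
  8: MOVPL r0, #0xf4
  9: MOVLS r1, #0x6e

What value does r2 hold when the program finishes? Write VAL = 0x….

0: ✓ CMP  NZCV=1000
1: ✓ SUBNE  r1←0x88
2: · MOVGT
3: ✓ CMP  NZCV=1010
4: ✓ MOVLE  r2←0x39
5: ✓ SUBNE  r0←0x67
6: · MOVGE
7: ✓ CMP  NZCV=0010
8: ✓ MOVPL  r0←0xf4
9: · MOVLS

VAL = 0x39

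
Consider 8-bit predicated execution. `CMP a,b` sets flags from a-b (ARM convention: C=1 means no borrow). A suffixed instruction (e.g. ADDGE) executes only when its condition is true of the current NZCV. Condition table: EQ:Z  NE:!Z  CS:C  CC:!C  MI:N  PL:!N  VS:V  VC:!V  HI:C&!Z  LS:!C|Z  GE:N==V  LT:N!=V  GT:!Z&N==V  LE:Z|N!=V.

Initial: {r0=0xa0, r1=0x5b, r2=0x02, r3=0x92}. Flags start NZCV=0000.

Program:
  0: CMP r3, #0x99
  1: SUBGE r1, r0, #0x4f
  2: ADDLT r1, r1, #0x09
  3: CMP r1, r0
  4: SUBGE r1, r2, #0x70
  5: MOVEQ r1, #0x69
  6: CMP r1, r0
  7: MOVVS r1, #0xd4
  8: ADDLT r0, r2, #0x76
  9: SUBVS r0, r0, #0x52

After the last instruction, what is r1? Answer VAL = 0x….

[0] flags=1000 → (cmp)
[1] flags=1000 GE?F → skip
[2] flags=1000 LT?T → r1=0x64
[3] flags=1001 → (cmp)
[4] flags=1001 GE?T → r1=0x92
[5] flags=1001 EQ?F → skip
[6] flags=1000 → (cmp)
[7] flags=1000 VS?F → skip
[8] flags=1000 LT?T → r0=0x78
[9] flags=1000 VS?F → skip

VAL = 0x92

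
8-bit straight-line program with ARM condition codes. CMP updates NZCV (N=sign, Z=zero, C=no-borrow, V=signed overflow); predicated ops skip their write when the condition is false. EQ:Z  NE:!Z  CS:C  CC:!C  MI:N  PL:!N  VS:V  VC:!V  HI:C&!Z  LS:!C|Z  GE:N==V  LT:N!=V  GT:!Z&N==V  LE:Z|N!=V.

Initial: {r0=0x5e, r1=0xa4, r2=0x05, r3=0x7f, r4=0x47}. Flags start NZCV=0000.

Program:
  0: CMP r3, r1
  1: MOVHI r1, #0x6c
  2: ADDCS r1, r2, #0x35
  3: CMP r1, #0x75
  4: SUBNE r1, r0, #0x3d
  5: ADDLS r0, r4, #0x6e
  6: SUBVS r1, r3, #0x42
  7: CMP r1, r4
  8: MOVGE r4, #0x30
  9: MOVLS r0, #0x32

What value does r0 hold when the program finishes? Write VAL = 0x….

0: ✓ CMP  NZCV=1001
1: · MOVHI
2: · ADDCS
3: ✓ CMP  NZCV=0011
4: ✓ SUBNE  r1←0x21
5: · ADDLS
6: ✓ SUBVS  r1←0x3d
7: ✓ CMP  NZCV=1000
8: · MOVGE
9: ✓ MOVLS  r0←0x32

VAL = 0x32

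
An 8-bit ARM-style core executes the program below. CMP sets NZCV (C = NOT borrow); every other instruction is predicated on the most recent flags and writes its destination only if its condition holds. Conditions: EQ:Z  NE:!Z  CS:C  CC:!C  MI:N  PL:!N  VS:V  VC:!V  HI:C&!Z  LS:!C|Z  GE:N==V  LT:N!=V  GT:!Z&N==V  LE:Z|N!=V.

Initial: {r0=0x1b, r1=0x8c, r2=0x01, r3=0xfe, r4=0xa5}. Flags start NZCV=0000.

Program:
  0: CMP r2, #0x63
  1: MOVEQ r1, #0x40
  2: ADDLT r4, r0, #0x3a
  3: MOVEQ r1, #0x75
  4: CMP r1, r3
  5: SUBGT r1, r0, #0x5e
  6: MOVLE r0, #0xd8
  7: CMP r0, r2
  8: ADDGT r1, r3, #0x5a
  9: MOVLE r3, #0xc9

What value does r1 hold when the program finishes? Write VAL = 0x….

[0] flags=1000 → (cmp)
[1] flags=1000 EQ?F → skip
[2] flags=1000 LT?T → r4=0x55
[3] flags=1000 EQ?F → skip
[4] flags=1000 → (cmp)
[5] flags=1000 GT?F → skip
[6] flags=1000 LE?T → r0=0xd8
[7] flags=1010 → (cmp)
[8] flags=1010 GT?F → skip
[9] flags=1010 LE?T → r3=0xc9

VAL = 0x8c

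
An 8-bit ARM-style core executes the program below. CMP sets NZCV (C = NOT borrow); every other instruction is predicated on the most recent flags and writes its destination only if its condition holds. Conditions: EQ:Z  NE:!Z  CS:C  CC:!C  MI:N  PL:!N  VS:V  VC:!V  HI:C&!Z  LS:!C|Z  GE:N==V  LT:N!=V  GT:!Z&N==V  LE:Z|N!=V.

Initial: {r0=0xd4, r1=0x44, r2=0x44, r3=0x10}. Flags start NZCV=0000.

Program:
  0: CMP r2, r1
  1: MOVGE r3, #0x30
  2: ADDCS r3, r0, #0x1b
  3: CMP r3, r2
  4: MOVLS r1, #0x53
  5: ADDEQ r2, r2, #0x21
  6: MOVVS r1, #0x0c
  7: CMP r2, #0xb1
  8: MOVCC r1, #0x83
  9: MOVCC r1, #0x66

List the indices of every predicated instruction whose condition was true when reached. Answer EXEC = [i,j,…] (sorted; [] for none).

EXEC = [1,2,8,9]

[0] flags=0110 → (cmp)
[1] flags=0110 GE?T → r3=0x30
[2] flags=0110 CS?T → r3=0xef
[3] flags=1010 → (cmp)
[4] flags=1010 LS?F → skip
[5] flags=1010 EQ?F → skip
[6] flags=1010 VS?F → skip
[7] flags=1001 → (cmp)
[8] flags=1001 CC?T → r1=0x83
[9] flags=1001 CC?T → r1=0x66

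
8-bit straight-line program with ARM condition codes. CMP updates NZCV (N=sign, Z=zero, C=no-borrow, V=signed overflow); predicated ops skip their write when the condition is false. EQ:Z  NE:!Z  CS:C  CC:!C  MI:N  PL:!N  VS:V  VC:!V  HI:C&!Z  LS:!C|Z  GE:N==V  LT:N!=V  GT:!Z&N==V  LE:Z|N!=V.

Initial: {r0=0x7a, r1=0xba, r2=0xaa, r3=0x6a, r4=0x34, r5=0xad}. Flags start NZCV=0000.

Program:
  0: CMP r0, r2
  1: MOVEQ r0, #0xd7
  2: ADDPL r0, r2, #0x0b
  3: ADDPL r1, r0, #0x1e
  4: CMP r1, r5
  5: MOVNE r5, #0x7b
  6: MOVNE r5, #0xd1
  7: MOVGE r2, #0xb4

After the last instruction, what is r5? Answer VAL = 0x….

[0] flags=1001 → (cmp)
[1] flags=1001 EQ?F → skip
[2] flags=1001 PL?F → skip
[3] flags=1001 PL?F → skip
[4] flags=0010 → (cmp)
[5] flags=0010 NE?T → r5=0x7b
[6] flags=0010 NE?T → r5=0xd1
[7] flags=0010 GE?T → r2=0xb4

VAL = 0xd1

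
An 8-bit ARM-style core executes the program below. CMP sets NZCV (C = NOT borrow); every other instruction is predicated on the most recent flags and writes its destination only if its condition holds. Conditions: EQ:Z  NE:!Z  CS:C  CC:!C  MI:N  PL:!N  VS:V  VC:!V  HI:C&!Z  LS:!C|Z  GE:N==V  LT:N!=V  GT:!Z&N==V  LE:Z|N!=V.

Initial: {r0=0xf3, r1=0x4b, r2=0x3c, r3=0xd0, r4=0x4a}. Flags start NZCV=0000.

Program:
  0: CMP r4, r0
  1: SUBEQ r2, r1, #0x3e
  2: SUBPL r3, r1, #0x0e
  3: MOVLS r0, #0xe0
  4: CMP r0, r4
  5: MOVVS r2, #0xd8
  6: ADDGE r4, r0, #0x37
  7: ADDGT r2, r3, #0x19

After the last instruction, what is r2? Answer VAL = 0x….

VAL = 0x3c

[0] flags=0000 → (cmp)
[1] flags=0000 EQ?F → skip
[2] flags=0000 PL?T → r3=0x3d
[3] flags=0000 LS?T → r0=0xe0
[4] flags=1010 → (cmp)
[5] flags=1010 VS?F → skip
[6] flags=1010 GE?F → skip
[7] flags=1010 GT?F → skip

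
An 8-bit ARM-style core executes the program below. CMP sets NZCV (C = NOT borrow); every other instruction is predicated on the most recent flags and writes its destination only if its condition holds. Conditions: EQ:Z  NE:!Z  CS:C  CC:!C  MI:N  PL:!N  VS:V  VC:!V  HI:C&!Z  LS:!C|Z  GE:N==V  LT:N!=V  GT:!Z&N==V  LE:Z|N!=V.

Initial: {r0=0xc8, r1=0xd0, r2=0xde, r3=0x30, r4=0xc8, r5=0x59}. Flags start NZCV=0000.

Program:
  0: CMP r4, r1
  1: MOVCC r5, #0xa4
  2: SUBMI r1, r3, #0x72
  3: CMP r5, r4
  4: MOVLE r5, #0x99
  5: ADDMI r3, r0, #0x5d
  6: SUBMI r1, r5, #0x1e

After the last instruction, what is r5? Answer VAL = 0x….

VAL = 0x99

[0] flags=1000 → (cmp)
[1] flags=1000 CC?T → r5=0xa4
[2] flags=1000 MI?T → r1=0xbe
[3] flags=1000 → (cmp)
[4] flags=1000 LE?T → r5=0x99
[5] flags=1000 MI?T → r3=0x25
[6] flags=1000 MI?T → r1=0x7b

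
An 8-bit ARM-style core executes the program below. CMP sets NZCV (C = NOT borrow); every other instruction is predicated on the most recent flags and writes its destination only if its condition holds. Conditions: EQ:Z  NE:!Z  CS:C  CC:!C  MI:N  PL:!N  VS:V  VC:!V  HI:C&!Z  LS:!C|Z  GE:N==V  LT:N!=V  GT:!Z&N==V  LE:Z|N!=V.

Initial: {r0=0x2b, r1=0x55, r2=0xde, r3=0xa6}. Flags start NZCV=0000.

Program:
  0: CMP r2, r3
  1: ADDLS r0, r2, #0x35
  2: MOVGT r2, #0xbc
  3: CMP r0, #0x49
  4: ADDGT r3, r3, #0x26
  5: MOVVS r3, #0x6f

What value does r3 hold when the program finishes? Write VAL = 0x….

[0] flags=0010 → (cmp)
[1] flags=0010 LS?F → skip
[2] flags=0010 GT?T → r2=0xbc
[3] flags=1000 → (cmp)
[4] flags=1000 GT?F → skip
[5] flags=1000 VS?F → skip

VAL = 0xa6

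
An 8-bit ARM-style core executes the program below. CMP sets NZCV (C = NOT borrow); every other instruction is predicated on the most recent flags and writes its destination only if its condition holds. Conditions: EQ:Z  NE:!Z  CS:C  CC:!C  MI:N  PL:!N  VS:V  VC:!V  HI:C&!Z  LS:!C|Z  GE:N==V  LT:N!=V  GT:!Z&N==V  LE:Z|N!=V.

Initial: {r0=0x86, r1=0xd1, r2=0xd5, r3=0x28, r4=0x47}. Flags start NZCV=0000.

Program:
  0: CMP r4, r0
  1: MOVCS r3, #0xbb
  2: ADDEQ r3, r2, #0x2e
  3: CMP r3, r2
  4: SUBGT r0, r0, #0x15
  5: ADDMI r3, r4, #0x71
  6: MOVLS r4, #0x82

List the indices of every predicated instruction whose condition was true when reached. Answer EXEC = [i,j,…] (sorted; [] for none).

EXEC = [4,6]

[0] flags=1001 → (cmp)
[1] flags=1001 CS?F → skip
[2] flags=1001 EQ?F → skip
[3] flags=0000 → (cmp)
[4] flags=0000 GT?T → r0=0x71
[5] flags=0000 MI?F → skip
[6] flags=0000 LS?T → r4=0x82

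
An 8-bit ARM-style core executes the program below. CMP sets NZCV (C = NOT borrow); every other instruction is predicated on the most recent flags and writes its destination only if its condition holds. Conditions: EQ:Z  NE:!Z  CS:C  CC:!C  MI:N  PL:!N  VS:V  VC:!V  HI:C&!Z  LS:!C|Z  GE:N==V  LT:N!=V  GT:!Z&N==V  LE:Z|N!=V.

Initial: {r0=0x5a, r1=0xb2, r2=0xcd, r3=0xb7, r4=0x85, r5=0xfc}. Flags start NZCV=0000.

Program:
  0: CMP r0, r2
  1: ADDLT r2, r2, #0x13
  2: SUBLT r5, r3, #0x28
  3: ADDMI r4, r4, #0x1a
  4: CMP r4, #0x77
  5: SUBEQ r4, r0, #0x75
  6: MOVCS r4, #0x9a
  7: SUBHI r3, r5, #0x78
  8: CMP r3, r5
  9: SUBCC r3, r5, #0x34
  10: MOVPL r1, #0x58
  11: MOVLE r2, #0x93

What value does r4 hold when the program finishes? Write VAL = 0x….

VAL = 0x9a

0: ✓ CMP  NZCV=1001
1: · ADDLT
2: · SUBLT
3: ✓ ADDMI  r4←0x9f
4: ✓ CMP  NZCV=0011
5: · SUBEQ
6: ✓ MOVCS  r4←0x9a
7: ✓ SUBHI  r3←0x84
8: ✓ CMP  NZCV=1000
9: ✓ SUBCC  r3←0xc8
10: · MOVPL
11: ✓ MOVLE  r2←0x93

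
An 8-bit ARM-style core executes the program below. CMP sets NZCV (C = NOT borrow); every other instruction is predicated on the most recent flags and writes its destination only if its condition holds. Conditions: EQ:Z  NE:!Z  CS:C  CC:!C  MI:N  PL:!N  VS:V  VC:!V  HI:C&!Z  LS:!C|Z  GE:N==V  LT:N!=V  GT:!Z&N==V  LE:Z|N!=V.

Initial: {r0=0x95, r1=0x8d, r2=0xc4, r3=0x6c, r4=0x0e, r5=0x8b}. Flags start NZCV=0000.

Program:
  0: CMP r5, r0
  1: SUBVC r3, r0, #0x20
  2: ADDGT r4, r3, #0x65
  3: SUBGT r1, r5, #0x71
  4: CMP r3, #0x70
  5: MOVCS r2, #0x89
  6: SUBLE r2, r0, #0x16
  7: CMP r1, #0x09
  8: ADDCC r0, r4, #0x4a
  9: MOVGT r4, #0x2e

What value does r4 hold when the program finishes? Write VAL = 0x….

[0] flags=1000 → (cmp)
[1] flags=1000 VC?T → r3=0x75
[2] flags=1000 GT?F → skip
[3] flags=1000 GT?F → skip
[4] flags=0010 → (cmp)
[5] flags=0010 CS?T → r2=0x89
[6] flags=0010 LE?F → skip
[7] flags=1010 → (cmp)
[8] flags=1010 CC?F → skip
[9] flags=1010 GT?F → skip

VAL = 0x0e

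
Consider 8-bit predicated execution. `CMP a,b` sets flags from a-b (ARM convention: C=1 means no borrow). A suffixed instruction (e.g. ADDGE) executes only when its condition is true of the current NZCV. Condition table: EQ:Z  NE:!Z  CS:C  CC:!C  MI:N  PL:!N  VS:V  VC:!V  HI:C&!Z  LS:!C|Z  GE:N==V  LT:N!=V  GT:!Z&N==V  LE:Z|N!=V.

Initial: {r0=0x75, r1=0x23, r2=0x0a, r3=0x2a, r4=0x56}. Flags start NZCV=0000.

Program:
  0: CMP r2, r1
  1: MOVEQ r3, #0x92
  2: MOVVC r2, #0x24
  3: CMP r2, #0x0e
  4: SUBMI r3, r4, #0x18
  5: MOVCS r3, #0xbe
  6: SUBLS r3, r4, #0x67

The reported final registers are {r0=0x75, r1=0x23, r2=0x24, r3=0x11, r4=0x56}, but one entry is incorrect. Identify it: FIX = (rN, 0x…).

FIX = (r3, 0xbe)

[0] flags=1000 → (cmp)
[1] flags=1000 EQ?F → skip
[2] flags=1000 VC?T → r2=0x24
[3] flags=0010 → (cmp)
[4] flags=0010 MI?F → skip
[5] flags=0010 CS?T → r3=0xbe
[6] flags=0010 LS?F → skip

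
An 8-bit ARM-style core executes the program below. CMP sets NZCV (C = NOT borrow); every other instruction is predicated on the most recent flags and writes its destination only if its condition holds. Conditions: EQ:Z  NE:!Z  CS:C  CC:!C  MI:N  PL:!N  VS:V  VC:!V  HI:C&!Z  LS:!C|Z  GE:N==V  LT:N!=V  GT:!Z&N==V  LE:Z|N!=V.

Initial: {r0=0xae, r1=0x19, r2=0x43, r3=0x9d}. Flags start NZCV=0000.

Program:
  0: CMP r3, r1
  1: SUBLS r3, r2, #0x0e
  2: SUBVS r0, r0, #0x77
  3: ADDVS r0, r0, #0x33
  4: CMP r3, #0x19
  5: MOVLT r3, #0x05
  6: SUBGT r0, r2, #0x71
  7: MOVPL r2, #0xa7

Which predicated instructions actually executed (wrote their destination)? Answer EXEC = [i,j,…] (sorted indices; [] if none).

[0] flags=1010 → (cmp)
[1] flags=1010 LS?F → skip
[2] flags=1010 VS?F → skip
[3] flags=1010 VS?F → skip
[4] flags=1010 → (cmp)
[5] flags=1010 LT?T → r3=0x05
[6] flags=1010 GT?F → skip
[7] flags=1010 PL?F → skip

EXEC = [5]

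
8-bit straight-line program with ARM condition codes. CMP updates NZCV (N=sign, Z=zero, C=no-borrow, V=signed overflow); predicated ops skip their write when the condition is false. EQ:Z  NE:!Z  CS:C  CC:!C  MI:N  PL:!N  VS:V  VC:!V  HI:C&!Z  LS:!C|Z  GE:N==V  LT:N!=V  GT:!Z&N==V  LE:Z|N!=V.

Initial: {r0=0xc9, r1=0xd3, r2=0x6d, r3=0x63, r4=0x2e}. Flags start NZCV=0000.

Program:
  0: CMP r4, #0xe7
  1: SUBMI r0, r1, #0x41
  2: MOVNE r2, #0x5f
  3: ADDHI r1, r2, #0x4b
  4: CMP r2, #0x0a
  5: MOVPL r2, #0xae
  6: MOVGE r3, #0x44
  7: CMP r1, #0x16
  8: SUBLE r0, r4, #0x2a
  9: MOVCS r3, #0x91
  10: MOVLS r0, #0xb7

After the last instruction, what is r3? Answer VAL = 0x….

0: ✓ CMP  NZCV=0000
1: · SUBMI
2: ✓ MOVNE  r2←0x5f
3: · ADDHI
4: ✓ CMP  NZCV=0010
5: ✓ MOVPL  r2←0xae
6: ✓ MOVGE  r3←0x44
7: ✓ CMP  NZCV=1010
8: ✓ SUBLE  r0←0x04
9: ✓ MOVCS  r3←0x91
10: · MOVLS

VAL = 0x91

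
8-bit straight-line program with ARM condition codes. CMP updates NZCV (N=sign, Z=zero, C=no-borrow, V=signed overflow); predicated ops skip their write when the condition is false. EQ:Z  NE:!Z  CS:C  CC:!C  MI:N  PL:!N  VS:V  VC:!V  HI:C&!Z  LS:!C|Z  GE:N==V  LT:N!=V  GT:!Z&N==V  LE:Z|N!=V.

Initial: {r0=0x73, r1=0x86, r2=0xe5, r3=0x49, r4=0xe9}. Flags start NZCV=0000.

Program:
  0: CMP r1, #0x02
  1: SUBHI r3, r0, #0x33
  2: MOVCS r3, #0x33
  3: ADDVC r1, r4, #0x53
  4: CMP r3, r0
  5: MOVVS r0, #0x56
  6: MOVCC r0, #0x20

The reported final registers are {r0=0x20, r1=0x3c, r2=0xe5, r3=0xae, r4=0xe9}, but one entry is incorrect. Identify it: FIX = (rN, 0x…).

[0] flags=1010 → (cmp)
[1] flags=1010 HI?T → r3=0x40
[2] flags=1010 CS?T → r3=0x33
[3] flags=1010 VC?T → r1=0x3c
[4] flags=1000 → (cmp)
[5] flags=1000 VS?F → skip
[6] flags=1000 CC?T → r0=0x20

FIX = (r3, 0x33)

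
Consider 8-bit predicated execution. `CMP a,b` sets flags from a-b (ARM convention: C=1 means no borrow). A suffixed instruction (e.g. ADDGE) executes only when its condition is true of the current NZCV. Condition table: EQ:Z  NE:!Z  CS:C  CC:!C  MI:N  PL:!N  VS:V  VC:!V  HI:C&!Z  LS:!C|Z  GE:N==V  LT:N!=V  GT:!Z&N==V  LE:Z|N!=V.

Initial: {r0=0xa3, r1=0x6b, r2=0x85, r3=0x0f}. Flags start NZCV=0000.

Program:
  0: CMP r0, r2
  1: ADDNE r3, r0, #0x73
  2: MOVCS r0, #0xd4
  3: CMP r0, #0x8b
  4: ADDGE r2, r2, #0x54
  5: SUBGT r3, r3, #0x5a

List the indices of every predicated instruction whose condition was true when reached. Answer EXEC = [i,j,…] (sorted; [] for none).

EXEC = [1,2,4,5]

[0] flags=0010 → (cmp)
[1] flags=0010 NE?T → r3=0x16
[2] flags=0010 CS?T → r0=0xd4
[3] flags=0010 → (cmp)
[4] flags=0010 GE?T → r2=0xd9
[5] flags=0010 GT?T → r3=0xbc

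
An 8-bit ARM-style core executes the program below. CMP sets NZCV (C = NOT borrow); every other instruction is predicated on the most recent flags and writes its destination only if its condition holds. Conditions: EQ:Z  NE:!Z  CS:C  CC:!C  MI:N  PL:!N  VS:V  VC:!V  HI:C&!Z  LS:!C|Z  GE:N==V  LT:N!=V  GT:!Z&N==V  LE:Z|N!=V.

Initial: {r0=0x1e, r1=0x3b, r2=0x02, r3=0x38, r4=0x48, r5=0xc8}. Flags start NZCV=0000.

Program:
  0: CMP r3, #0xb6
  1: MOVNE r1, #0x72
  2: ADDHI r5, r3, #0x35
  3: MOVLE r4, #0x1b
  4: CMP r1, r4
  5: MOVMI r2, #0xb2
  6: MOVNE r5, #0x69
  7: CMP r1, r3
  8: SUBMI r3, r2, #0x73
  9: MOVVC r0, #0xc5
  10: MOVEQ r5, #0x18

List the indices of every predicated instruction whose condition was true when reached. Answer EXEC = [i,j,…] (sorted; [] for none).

[0] flags=1001 → (cmp)
[1] flags=1001 NE?T → r1=0x72
[2] flags=1001 HI?F → skip
[3] flags=1001 LE?F → skip
[4] flags=0010 → (cmp)
[5] flags=0010 MI?F → skip
[6] flags=0010 NE?T → r5=0x69
[7] flags=0010 → (cmp)
[8] flags=0010 MI?F → skip
[9] flags=0010 VC?T → r0=0xc5
[10] flags=0010 EQ?F → skip

EXEC = [1,6,9]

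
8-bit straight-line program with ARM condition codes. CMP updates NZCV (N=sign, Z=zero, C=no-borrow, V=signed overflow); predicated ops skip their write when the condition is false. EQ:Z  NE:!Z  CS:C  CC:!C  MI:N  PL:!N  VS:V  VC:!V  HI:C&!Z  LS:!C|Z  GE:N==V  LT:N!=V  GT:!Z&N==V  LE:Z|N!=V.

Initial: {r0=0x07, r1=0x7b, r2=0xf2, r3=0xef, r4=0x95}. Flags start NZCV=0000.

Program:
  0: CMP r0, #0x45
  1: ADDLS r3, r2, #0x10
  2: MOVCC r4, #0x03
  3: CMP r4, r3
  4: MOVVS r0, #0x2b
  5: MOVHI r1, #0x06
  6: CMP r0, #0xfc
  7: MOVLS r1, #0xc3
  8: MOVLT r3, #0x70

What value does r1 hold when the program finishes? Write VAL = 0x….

VAL = 0xc3

0: ✓ CMP  NZCV=1000
1: ✓ ADDLS  r3←0x02
2: ✓ MOVCC  r4←0x03
3: ✓ CMP  NZCV=0010
4: · MOVVS
5: ✓ MOVHI  r1←0x06
6: ✓ CMP  NZCV=0000
7: ✓ MOVLS  r1←0xc3
8: · MOVLT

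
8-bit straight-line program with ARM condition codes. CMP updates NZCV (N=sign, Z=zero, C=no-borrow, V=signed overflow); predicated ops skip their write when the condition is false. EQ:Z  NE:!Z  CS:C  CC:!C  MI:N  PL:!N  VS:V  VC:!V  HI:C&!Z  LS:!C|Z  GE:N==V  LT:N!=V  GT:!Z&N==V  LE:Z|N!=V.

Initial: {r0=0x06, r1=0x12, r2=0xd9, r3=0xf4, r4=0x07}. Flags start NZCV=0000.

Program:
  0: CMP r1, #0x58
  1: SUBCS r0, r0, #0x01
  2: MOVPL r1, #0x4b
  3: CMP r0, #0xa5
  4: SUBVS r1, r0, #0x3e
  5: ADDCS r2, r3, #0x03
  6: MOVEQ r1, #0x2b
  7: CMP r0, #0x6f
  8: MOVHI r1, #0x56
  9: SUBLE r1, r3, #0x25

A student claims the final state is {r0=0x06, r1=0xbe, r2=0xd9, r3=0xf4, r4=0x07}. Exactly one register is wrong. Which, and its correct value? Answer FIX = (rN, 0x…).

FIX = (r1, 0xcf)

0: ✓ CMP  NZCV=1000
1: · SUBCS
2: · MOVPL
3: ✓ CMP  NZCV=0000
4: · SUBVS
5: · ADDCS
6: · MOVEQ
7: ✓ CMP  NZCV=1000
8: · MOVHI
9: ✓ SUBLE  r1←0xcf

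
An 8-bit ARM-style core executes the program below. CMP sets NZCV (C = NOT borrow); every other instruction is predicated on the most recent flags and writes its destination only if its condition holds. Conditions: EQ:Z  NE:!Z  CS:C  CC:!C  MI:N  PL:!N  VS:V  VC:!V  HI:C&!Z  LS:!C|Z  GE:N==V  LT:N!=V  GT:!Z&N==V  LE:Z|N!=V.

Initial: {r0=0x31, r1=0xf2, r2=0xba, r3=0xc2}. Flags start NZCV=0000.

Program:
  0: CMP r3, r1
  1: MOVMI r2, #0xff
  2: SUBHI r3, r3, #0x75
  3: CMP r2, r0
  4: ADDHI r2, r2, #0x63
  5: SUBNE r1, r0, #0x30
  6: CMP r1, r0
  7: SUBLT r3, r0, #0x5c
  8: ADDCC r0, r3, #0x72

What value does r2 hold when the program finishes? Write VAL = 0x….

VAL = 0x62

0: ✓ CMP  NZCV=1000
1: ✓ MOVMI  r2←0xff
2: · SUBHI
3: ✓ CMP  NZCV=1010
4: ✓ ADDHI  r2←0x62
5: ✓ SUBNE  r1←0x01
6: ✓ CMP  NZCV=1000
7: ✓ SUBLT  r3←0xd5
8: ✓ ADDCC  r0←0x47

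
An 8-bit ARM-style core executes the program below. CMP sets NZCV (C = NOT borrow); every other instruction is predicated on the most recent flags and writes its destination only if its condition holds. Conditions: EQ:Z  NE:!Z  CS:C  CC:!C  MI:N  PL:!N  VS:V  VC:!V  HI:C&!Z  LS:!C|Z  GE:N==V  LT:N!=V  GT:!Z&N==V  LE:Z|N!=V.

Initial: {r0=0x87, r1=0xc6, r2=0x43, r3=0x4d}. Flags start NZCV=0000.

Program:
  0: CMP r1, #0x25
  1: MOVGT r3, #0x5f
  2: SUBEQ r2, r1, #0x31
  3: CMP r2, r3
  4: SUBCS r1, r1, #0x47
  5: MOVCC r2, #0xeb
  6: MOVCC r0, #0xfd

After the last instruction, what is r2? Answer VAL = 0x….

0: ✓ CMP  NZCV=1010
1: · MOVGT
2: · SUBEQ
3: ✓ CMP  NZCV=1000
4: · SUBCS
5: ✓ MOVCC  r2←0xeb
6: ✓ MOVCC  r0←0xfd

VAL = 0xeb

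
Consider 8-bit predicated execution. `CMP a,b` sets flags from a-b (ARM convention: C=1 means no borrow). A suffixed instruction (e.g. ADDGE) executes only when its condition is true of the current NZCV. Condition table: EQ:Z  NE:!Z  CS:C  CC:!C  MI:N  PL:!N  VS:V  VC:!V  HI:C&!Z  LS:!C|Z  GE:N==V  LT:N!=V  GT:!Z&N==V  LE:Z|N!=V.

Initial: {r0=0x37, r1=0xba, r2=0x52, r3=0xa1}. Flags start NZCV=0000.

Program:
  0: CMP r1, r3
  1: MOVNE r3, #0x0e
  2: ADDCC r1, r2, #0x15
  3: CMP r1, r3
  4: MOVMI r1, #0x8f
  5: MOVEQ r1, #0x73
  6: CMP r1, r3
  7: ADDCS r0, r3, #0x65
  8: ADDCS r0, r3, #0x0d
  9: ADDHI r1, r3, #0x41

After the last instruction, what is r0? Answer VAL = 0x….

VAL = 0x1b

[0] flags=0010 → (cmp)
[1] flags=0010 NE?T → r3=0x0e
[2] flags=0010 CC?F → skip
[3] flags=1010 → (cmp)
[4] flags=1010 MI?T → r1=0x8f
[5] flags=1010 EQ?F → skip
[6] flags=1010 → (cmp)
[7] flags=1010 CS?T → r0=0x73
[8] flags=1010 CS?T → r0=0x1b
[9] flags=1010 HI?T → r1=0x4f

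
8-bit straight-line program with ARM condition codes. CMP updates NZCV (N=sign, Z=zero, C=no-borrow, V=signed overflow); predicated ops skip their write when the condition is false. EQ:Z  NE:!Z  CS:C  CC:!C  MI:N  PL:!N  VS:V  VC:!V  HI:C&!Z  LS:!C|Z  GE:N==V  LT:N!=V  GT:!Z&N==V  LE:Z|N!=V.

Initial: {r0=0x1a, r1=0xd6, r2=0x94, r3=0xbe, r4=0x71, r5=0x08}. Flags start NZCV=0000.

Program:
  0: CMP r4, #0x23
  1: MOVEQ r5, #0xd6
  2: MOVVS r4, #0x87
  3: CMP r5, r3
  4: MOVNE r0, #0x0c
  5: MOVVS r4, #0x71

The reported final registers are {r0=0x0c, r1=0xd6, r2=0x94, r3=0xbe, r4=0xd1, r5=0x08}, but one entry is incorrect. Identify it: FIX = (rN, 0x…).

FIX = (r4, 0x71)

[0] flags=0010 → (cmp)
[1] flags=0010 EQ?F → skip
[2] flags=0010 VS?F → skip
[3] flags=0000 → (cmp)
[4] flags=0000 NE?T → r0=0x0c
[5] flags=0000 VS?F → skip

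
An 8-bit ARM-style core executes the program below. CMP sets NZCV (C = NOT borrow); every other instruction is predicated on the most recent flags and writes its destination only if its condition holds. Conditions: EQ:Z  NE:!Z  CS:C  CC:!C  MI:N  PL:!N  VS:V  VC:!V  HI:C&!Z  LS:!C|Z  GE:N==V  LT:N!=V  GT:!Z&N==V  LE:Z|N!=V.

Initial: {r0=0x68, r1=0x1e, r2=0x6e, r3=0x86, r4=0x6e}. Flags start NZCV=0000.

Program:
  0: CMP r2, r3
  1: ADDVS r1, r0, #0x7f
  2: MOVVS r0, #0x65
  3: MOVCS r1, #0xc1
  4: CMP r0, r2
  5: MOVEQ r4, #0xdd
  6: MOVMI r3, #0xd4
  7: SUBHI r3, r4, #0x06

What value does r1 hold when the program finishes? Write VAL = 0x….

0: ✓ CMP  NZCV=1001
1: ✓ ADDVS  r1←0xe7
2: ✓ MOVVS  r0←0x65
3: · MOVCS
4: ✓ CMP  NZCV=1000
5: · MOVEQ
6: ✓ MOVMI  r3←0xd4
7: · SUBHI

VAL = 0xe7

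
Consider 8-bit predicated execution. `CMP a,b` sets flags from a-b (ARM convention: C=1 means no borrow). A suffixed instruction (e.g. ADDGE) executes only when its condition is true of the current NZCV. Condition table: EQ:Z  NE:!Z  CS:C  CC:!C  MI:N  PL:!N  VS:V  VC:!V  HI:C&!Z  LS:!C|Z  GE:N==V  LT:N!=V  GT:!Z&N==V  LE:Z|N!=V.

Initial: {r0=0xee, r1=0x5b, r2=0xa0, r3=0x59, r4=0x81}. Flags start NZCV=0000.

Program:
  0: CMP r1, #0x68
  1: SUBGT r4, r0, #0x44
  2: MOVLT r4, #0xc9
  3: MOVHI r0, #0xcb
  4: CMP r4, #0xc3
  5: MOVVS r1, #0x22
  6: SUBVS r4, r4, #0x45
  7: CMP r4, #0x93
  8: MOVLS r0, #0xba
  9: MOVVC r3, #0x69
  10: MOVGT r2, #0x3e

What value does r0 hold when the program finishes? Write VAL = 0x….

VAL = 0xee

[0] flags=1000 → (cmp)
[1] flags=1000 GT?F → skip
[2] flags=1000 LT?T → r4=0xc9
[3] flags=1000 HI?F → skip
[4] flags=0010 → (cmp)
[5] flags=0010 VS?F → skip
[6] flags=0010 VS?F → skip
[7] flags=0010 → (cmp)
[8] flags=0010 LS?F → skip
[9] flags=0010 VC?T → r3=0x69
[10] flags=0010 GT?T → r2=0x3e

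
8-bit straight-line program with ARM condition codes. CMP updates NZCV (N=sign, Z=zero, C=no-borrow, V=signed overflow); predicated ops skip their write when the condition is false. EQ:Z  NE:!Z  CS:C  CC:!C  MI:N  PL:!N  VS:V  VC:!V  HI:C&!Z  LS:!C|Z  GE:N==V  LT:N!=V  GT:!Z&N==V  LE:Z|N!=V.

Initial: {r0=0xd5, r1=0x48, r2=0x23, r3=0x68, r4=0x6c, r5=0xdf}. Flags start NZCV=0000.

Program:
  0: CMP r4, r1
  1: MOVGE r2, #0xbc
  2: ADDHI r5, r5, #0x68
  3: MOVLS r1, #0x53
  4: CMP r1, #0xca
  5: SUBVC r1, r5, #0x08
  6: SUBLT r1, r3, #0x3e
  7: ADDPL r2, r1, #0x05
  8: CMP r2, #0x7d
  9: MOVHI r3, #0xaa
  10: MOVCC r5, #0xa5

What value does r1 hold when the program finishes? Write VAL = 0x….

[0] flags=0010 → (cmp)
[1] flags=0010 GE?T → r2=0xbc
[2] flags=0010 HI?T → r5=0x47
[3] flags=0010 LS?F → skip
[4] flags=0000 → (cmp)
[5] flags=0000 VC?T → r1=0x3f
[6] flags=0000 LT?F → skip
[7] flags=0000 PL?T → r2=0x44
[8] flags=1000 → (cmp)
[9] flags=1000 HI?F → skip
[10] flags=1000 CC?T → r5=0xa5

VAL = 0x3f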